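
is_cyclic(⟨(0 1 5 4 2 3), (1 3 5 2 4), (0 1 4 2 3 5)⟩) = no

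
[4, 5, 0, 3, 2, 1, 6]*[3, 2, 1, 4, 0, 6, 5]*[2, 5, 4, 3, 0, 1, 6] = [2, 6, 3, 0, 5, 4, 1]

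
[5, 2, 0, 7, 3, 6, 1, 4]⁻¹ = [2, 6, 1, 4, 7, 0, 5, 3]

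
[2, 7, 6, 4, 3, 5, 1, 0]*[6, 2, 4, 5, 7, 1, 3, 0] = [4, 0, 3, 7, 5, 1, 2, 6]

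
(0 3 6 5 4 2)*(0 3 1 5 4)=(0 1 5)(2 3 6 4)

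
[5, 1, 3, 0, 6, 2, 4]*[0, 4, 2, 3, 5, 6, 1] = [6, 4, 3, 0, 1, 2, 5]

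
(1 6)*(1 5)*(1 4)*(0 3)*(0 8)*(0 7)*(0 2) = (0 3 8 7 2)(1 6 5 4)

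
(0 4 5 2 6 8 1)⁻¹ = (0 1 8 6 2 5 4)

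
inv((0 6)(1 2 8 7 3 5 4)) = (0 6)(1 4 5 3 7 8 2)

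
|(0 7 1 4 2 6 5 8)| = 8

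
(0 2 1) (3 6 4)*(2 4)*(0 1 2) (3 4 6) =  (0 6) 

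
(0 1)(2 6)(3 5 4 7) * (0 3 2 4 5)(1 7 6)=(0 7 2 1 3)(4 6)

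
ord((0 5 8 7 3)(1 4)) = 10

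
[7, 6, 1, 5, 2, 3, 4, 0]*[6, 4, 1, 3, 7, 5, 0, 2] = [2, 0, 4, 5, 1, 3, 7, 6]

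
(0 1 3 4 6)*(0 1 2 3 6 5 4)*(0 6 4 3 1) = (0 2 1 4 5 3 6) 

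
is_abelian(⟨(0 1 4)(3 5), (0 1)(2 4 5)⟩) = no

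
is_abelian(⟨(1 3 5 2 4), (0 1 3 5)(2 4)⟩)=no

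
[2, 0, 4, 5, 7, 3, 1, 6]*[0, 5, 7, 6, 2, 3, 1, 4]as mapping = [0→7, 1→0, 2→2, 3→3, 4→4, 5→6, 6→5, 7→1]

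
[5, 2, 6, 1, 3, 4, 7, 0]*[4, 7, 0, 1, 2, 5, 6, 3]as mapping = [0→5, 1→0, 2→6, 3→7, 4→1, 5→2, 6→3, 7→4]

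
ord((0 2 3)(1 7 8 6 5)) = 15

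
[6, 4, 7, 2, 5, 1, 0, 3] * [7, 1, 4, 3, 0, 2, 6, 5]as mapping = [0→6, 1→0, 2→5, 3→4, 4→2, 5→1, 6→7, 7→3]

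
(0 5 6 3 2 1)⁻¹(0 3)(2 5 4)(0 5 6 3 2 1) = (1 6 4)(2 5)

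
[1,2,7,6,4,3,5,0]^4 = [0,1,2,6,4,3,5,7]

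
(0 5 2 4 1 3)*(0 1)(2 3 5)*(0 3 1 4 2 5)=(0 5 1)(3 4)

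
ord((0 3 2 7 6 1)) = 6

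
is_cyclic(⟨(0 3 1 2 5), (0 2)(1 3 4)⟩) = no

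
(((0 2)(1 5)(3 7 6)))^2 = (3 6 7)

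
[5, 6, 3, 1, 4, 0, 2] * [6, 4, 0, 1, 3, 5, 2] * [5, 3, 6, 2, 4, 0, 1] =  [0, 6, 3, 4, 2, 1, 5]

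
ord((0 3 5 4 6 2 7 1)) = 8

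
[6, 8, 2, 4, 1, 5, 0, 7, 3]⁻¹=[6, 4, 2, 8, 3, 5, 0, 7, 1]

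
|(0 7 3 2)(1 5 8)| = 12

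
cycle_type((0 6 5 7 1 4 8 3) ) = 8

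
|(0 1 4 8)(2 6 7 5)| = 4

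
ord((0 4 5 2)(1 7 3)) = 12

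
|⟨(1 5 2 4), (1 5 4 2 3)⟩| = 20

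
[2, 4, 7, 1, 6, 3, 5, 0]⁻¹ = [7, 3, 0, 5, 1, 6, 4, 2]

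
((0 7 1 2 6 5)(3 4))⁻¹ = (0 5 6 2 1 7)(3 4)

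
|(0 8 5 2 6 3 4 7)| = 8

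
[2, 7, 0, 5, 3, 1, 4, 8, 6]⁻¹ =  [2, 5, 0, 4, 6, 3, 8, 1, 7]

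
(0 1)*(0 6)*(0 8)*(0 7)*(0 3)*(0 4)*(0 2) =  (0 1 6 8 7 3 4 2)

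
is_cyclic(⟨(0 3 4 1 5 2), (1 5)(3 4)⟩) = no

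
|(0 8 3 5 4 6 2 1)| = 8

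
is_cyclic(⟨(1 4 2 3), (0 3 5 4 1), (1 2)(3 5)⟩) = no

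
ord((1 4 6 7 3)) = 5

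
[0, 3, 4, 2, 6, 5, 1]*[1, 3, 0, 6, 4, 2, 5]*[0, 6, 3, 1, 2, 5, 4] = [6, 4, 2, 0, 5, 3, 1]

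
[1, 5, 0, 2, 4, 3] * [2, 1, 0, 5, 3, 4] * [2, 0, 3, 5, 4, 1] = [0, 4, 3, 2, 5, 1]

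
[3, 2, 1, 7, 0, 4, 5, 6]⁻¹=[4, 2, 1, 0, 5, 6, 7, 3]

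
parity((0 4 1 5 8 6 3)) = even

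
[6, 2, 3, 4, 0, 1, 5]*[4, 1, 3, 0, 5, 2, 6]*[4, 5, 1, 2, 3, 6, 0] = [0, 2, 4, 6, 3, 5, 1]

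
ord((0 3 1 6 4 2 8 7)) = 8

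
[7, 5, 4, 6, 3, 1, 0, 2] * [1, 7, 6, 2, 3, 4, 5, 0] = [0, 4, 3, 5, 2, 7, 1, 6]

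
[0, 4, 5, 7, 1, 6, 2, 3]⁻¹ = [0, 4, 6, 7, 1, 2, 5, 3]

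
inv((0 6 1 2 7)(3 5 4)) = (0 7 2 1 6)(3 4 5)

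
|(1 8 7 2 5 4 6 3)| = 8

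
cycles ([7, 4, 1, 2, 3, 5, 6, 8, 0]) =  (0 7 8)(1 4 3 2)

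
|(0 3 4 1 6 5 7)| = 7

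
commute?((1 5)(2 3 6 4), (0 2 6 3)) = no:(1 5)(2 3 6 4)*(0 2 6 3) = (0 2)(1 5)(4 6), (0 2 6 3)*(1 5)(2 3 6 4) = (0 3)(1 5)(2 4)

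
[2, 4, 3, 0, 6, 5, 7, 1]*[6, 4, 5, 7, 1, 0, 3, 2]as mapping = [0→5, 1→1, 2→7, 3→6, 4→3, 5→0, 6→2, 7→4]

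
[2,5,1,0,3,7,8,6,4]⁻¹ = [3,2,0,4,8,1,7,5,6]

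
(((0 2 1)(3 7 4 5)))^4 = (0 2 1)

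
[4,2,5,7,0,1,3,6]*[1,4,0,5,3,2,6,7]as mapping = [0→3,1→0,2→2,3→7,4→1,5→4,6→5,7→6]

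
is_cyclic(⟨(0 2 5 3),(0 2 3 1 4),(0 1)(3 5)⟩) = no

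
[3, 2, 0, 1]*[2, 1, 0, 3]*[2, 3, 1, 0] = [0, 2, 1, 3]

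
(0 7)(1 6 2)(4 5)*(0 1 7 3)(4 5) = (0 3)(1 6 2 7)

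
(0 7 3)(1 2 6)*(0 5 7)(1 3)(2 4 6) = (1 4 6 3 5 7)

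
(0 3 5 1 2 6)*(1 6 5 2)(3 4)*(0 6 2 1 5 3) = (0 4)(1 5 2 3)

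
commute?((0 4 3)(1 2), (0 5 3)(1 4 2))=no:(0 4 3)(1 2)*(0 5 3)(1 4 2)=(0 2 4)(3 5), (0 5 3)(1 4 2)*(0 4 3)(1 2)=(0 5)(1 3 4)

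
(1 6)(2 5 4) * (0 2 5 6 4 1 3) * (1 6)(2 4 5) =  (0 4 2 1 5 6 3)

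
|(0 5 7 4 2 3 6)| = 7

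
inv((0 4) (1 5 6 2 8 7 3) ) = (0 4) (1 3 7 8 2 6 5) 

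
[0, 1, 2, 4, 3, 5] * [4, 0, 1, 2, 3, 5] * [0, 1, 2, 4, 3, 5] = [3, 0, 1, 4, 2, 5]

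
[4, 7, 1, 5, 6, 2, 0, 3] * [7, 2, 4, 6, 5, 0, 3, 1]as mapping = [0→5, 1→1, 2→2, 3→0, 4→3, 5→4, 6→7, 7→6]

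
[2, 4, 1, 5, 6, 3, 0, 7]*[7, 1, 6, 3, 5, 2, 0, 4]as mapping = [0→6, 1→5, 2→1, 3→2, 4→0, 5→3, 6→7, 7→4]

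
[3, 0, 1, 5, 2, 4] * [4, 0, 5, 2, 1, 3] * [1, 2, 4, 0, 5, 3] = [4, 5, 1, 0, 3, 2]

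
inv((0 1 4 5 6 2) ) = (0 2 6 5 4 1) 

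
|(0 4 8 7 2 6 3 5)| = 8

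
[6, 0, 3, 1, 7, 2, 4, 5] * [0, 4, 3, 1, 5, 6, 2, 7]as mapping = [0→2, 1→0, 2→1, 3→4, 4→7, 5→3, 6→5, 7→6]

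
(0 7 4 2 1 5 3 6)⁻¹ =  (0 6 3 5 1 2 4 7)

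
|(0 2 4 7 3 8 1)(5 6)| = 14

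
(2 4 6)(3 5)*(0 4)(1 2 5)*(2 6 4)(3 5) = (0 2)(1 6 3)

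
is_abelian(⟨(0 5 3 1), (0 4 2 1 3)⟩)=no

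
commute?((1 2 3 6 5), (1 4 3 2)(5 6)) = no:(1 2 3 6 5)*(1 4 3 2)(5 6) = (3 5 4), (1 4 3 2)(5 6)*(1 2 3 6 5) = (1 4 6)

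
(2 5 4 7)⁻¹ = (2 7 4 5)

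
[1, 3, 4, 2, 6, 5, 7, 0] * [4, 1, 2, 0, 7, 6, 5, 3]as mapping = [0→1, 1→0, 2→7, 3→2, 4→5, 5→6, 6→3, 7→4]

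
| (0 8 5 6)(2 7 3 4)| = 4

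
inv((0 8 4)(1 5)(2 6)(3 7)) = (0 4 8)(1 5)(2 6)(3 7)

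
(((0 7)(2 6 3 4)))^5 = (0 7)(2 6 3 4)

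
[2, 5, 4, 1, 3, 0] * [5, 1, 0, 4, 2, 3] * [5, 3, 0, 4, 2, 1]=[5, 4, 0, 3, 2, 1]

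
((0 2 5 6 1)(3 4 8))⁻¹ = (0 1 6 5 2)(3 8 4)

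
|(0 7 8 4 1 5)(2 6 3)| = 6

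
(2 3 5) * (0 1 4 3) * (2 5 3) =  (0 1 4 2)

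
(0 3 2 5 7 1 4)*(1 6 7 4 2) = (0 3 1 2 5 4)(6 7)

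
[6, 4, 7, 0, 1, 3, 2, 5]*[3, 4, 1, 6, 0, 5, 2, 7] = [2, 0, 7, 3, 4, 6, 1, 5]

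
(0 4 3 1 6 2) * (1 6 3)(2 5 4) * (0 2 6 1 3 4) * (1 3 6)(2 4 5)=(0 1 5)(2 4 6)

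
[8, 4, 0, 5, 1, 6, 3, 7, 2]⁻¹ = [2, 4, 8, 6, 1, 3, 5, 7, 0]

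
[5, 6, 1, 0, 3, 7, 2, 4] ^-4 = [5, 2, 6, 0, 3, 7, 1, 4] 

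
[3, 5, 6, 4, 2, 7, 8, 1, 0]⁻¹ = [8, 7, 4, 0, 3, 1, 2, 5, 6]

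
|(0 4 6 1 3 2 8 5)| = 8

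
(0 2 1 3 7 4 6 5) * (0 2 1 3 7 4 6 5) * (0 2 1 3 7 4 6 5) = (0 3 6 2 7 5 1 4)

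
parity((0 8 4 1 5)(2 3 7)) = even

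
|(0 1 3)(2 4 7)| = 3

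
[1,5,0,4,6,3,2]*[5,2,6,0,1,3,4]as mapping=[0→2,1→3,2→5,3→1,4→4,5→0,6→6]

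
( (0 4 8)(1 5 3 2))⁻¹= (0 8 4)(1 2 3 5)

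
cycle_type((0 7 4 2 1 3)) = 6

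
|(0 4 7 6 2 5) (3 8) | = 6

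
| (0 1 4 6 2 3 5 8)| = 8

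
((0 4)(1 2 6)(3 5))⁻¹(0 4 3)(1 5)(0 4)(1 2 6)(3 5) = (0 5 4)(2 3)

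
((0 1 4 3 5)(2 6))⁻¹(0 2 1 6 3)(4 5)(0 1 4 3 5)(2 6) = (0 3)(1 6 4 2 5)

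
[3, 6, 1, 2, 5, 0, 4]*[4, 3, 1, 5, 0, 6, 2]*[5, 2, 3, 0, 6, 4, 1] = [4, 3, 0, 2, 1, 6, 5]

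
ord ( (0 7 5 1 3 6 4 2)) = 8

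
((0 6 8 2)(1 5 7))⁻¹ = (0 2 8 6)(1 7 5)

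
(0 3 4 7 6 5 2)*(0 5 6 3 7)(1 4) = (0 7 3 1 4)(2 5)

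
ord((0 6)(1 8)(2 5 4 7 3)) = 10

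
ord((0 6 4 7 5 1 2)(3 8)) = 14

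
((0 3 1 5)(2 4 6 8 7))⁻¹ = (0 5 1 3)(2 7 8 6 4)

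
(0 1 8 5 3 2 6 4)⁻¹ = (0 4 6 2 3 5 8 1)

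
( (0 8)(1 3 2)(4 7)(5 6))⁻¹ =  (0 8)(1 2 3)(4 7)(5 6)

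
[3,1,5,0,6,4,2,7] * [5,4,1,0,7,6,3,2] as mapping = [0→0,1→4,2→6,3→5,4→3,5→7,6→1,7→2] 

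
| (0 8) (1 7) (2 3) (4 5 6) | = 6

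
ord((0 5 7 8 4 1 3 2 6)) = 9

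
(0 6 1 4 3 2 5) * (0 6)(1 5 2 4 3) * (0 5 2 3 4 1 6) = (0 5)(1 4 6 2 3)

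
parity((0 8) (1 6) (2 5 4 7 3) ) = even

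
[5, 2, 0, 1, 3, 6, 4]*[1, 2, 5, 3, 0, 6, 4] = [6, 5, 1, 2, 3, 4, 0]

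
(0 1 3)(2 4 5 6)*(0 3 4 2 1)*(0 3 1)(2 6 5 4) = (0 3 1 2 6)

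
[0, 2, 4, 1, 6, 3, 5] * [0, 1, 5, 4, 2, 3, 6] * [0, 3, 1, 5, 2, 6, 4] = [0, 6, 1, 3, 4, 2, 5]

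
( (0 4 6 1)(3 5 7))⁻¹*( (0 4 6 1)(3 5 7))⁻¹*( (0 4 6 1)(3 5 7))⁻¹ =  (0 4 6 1)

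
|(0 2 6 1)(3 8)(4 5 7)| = 12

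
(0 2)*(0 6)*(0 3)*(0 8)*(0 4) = (0 2 6 3 8 4)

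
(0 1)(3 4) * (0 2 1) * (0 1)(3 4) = (0 1 2)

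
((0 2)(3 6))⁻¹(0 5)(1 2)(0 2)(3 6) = (0 1)(2 5)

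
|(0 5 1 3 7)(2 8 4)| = 15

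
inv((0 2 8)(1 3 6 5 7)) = (0 8 2)(1 7 5 6 3)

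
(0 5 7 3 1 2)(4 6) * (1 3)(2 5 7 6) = (0 7 1 5 6 4 2)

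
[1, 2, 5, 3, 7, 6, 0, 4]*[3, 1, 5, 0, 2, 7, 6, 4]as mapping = [0→1, 1→5, 2→7, 3→0, 4→4, 5→6, 6→3, 7→2]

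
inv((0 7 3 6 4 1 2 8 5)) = (0 5 8 2 1 4 6 3 7)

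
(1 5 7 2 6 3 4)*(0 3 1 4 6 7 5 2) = (0 3 6 1 2 7)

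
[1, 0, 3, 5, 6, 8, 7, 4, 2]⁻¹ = [1, 0, 8, 2, 7, 3, 4, 6, 5]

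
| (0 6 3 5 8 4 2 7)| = 8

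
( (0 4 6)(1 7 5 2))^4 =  (0 4 6)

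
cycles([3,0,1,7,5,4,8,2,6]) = (0 3 7 2 1)(4 5)(6 8)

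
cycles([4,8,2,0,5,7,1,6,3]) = (0 4 5 7 6 1 8 3)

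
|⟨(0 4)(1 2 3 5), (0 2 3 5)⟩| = 720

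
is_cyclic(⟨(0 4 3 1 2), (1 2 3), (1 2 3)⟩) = no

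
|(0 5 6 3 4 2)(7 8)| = 6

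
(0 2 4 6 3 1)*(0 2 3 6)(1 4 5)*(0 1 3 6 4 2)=(0 6 4 1)(2 5 3)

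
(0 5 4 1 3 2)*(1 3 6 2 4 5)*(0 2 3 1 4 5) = (0 4 1 6 3 5)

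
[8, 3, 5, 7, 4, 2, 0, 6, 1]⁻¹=[6, 8, 5, 1, 4, 2, 7, 3, 0]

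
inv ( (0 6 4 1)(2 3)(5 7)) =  (0 1 4 6)(2 3)(5 7)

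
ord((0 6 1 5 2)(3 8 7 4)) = 20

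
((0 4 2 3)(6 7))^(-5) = (0 3 2 4)(6 7)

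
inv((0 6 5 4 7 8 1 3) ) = (0 3 1 8 7 4 5 6) 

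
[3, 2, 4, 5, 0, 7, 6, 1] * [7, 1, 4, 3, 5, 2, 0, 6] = [3, 4, 5, 2, 7, 6, 0, 1]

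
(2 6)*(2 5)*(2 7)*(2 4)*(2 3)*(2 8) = (2 6 5 7 4 3 8)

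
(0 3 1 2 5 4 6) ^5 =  (0 4 2 3 6 5 1) 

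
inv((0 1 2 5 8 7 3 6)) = (0 6 3 7 8 5 2 1)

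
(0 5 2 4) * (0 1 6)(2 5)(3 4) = (0 2 3 4 1 6)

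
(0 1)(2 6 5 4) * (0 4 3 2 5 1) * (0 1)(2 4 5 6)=(0 1 5 3 4 6)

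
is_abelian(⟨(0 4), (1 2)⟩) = yes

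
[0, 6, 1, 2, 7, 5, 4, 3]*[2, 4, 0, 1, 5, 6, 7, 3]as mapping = [0→2, 1→7, 2→4, 3→0, 4→3, 5→6, 6→5, 7→1]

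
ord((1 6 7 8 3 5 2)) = 7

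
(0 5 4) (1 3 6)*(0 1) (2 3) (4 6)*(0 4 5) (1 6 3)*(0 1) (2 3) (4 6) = (0 1 3 5 2) 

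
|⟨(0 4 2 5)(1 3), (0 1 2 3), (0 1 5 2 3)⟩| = 720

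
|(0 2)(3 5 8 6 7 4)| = 6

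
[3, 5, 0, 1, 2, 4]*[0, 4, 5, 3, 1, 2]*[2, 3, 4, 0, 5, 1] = [0, 4, 2, 5, 1, 3]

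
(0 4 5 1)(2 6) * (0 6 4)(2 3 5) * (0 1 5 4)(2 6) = (0 1 2)(3 4 6)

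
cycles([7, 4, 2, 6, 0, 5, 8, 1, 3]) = (0 7 1 4) (3 6 8) 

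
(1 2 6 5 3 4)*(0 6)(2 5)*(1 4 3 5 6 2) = (0 2)(1 6)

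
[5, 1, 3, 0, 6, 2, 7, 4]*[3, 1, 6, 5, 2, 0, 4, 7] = [0, 1, 5, 3, 4, 6, 7, 2]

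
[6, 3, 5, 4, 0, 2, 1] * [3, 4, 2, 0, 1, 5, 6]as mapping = [0→6, 1→0, 2→5, 3→1, 4→3, 5→2, 6→4]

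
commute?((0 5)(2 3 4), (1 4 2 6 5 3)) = no:(0 5)(2 3 4) * (1 4 2 6 5 3) = (0 3 2 1 4 6 5), (1 4 2 6 5 3) * (0 5)(2 3 4) = (0 5 4 3 1 2 6)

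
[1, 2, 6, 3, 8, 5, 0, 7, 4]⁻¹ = [6, 0, 1, 3, 8, 5, 2, 7, 4]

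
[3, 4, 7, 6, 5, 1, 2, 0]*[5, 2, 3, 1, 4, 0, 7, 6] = [1, 4, 6, 7, 0, 2, 3, 5]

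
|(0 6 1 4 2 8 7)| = 7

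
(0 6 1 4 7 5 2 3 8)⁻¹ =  (0 8 3 2 5 7 4 1 6)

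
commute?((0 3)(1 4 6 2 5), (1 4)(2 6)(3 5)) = no:(0 3)(1 4 6 2 5)*(1 4)(2 6)(3 5) = (0 5 4 2 3), (1 4)(2 6)(3 5)*(0 3)(1 4 6 2 5) = (0 3 1 6 5)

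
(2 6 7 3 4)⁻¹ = (2 4 3 7 6)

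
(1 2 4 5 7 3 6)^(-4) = (1 5 6 4 3 2 7)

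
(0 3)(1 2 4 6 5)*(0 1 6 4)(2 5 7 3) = (0 2)(1 5 6 7 3)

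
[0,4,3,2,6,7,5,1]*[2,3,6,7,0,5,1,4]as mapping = [0→2,1→0,2→7,3→6,4→1,5→4,6→5,7→3]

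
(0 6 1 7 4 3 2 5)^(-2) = (0 2 4 1)(3 7 6 5)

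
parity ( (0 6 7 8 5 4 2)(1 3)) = odd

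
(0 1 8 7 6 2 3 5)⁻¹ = (0 5 3 2 6 7 8 1)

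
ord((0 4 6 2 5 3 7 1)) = 8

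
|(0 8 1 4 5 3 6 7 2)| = 9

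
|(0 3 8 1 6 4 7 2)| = 8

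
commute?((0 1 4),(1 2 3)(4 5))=no:(0 1 4) * (1 2 3)(4 5)=(0 2 3 1 5 4),(1 2 3)(4 5) * (0 1 4)=(0 1 2 3 4 5)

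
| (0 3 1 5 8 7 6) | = 7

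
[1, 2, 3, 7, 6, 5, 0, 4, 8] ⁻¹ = [6, 0, 1, 2, 7, 5, 4, 3, 8] 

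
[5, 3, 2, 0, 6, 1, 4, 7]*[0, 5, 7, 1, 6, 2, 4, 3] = [2, 1, 7, 0, 4, 5, 6, 3]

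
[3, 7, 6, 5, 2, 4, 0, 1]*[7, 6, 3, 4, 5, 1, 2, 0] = [4, 0, 2, 1, 3, 5, 7, 6]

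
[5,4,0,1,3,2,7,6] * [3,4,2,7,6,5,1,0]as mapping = [0→5,1→6,2→3,3→4,4→7,5→2,6→0,7→1]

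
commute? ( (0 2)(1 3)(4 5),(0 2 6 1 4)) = no: (0 2)(1 3)(4 5) * (0 2 6 1 4) = (0 6 1 3 4 5),(0 2 6 1 4) * (0 2)(1 3)(4 5) = (1 5 4 2 6 3)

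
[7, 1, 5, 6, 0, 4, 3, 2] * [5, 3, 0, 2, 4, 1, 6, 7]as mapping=[0→7, 1→3, 2→1, 3→6, 4→5, 5→4, 6→2, 7→0]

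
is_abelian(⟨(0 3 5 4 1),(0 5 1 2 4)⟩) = no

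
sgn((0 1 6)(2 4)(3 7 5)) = -1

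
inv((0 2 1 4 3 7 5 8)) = (0 8 5 7 3 4 1 2)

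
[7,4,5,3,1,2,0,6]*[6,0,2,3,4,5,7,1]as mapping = [0→1,1→4,2→5,3→3,4→0,5→2,6→6,7→7]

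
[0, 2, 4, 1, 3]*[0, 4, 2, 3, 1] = [0, 2, 1, 4, 3]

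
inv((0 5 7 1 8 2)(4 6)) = (0 2 8 1 7 5)(4 6)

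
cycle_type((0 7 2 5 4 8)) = 6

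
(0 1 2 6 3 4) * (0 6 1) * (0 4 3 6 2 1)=(0 4 2)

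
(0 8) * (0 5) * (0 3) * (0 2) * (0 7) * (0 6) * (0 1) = (0 8 5 3 2 7 6 1)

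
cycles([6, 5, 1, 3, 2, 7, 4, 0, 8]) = (0 6 4 2 1 5 7)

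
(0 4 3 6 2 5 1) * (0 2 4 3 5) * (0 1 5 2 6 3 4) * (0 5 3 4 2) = (0 2 1 6 5 3 4)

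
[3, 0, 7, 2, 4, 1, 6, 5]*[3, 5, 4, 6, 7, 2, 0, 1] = [6, 3, 1, 4, 7, 5, 0, 2]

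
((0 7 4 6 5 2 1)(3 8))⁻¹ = (0 1 2 5 6 4 7)(3 8)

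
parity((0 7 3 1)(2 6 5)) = odd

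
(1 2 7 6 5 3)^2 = (1 7 5)(2 6 3)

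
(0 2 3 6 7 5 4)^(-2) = (0 5 6 2 4 7 3)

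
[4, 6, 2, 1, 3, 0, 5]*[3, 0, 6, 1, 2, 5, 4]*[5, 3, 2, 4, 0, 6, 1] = [2, 0, 1, 5, 3, 4, 6]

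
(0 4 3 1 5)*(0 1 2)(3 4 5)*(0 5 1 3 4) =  (0 1 4)(2 5 3)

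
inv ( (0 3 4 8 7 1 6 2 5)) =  (0 5 2 6 1 7 8 4 3)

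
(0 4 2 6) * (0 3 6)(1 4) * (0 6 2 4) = (0 1)(2 6 3)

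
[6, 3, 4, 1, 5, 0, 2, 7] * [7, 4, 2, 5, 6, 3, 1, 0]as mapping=[0→1, 1→5, 2→6, 3→4, 4→3, 5→7, 6→2, 7→0]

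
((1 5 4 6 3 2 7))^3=(1 6 7 4 2 5 3)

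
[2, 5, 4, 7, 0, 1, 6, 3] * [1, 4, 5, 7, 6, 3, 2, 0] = [5, 3, 6, 0, 1, 4, 2, 7]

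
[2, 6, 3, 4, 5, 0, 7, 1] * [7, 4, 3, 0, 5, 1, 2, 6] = [3, 2, 0, 5, 1, 7, 6, 4]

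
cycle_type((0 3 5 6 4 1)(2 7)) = 2.6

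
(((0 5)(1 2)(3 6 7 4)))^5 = (0 5)(1 2)(3 6 7 4)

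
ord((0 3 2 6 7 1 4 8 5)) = 9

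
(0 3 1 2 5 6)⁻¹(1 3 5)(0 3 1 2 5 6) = (1 6 2)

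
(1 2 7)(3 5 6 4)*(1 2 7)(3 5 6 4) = (1 7 2)(3 6)(4 5)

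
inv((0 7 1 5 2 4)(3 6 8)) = (0 4 2 5 1 7)(3 8 6)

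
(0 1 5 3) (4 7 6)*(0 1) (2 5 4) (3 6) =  (1 4 7 3) (2 5 6) 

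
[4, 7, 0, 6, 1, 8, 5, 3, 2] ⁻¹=[2, 4, 8, 7, 0, 6, 3, 1, 5] 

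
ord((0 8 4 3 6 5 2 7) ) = 8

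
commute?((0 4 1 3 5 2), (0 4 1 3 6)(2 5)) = no:(0 4 1 3 5 2)*(0 4 1 3 6)(2 5) = (0 1 6)(2 4 3), (0 4 1 3 6)(2 5)*(0 4 1 3 5 2) = (0 1 5)(3 6 4)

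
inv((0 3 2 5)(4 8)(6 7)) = (0 5 2 3)(4 8)(6 7)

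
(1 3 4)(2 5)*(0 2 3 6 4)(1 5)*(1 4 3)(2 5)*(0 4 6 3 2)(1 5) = (0 1 3 4)(2 6)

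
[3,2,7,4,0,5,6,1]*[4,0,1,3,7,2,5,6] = [3,1,6,7,4,2,5,0]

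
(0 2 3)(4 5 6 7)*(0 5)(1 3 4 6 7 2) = (0 1 3 5 7 6 2 4)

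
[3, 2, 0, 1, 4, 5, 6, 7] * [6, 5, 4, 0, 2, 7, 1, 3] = [0, 4, 6, 5, 2, 7, 1, 3]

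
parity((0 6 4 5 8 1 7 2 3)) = even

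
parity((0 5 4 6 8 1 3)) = even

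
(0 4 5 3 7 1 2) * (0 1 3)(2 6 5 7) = (0 4 7 3 2 1 6 5)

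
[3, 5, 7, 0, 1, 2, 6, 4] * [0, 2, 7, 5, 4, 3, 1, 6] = [5, 3, 6, 0, 2, 7, 1, 4]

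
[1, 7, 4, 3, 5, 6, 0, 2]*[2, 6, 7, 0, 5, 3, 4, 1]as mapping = [0→6, 1→1, 2→5, 3→0, 4→3, 5→4, 6→2, 7→7]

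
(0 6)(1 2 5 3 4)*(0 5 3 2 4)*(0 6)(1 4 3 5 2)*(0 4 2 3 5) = (0 4 2)(1 5)(3 6)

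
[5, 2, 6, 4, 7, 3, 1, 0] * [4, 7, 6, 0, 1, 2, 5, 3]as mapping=[0→2, 1→6, 2→5, 3→1, 4→3, 5→0, 6→7, 7→4]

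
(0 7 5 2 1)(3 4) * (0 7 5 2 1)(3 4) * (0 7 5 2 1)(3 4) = (0 2 7 1 5)(3 4)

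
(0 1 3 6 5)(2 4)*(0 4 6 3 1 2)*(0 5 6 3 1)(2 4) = (0 4 5 2 3 1)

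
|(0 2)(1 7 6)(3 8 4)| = 6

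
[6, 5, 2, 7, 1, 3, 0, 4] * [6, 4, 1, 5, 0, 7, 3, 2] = [3, 7, 1, 2, 4, 5, 6, 0]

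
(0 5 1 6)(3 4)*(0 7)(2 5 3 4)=(0 3 2 5 1 6 7)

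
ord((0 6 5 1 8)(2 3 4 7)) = 20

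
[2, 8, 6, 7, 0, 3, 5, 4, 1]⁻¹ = [4, 8, 0, 5, 7, 6, 2, 3, 1]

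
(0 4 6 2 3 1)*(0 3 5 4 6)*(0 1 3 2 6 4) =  (0 4 1 2 5) 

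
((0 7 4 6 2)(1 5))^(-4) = (0 7 4 6 2)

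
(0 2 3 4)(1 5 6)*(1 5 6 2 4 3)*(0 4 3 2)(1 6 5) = (0 3 2 6 1 5)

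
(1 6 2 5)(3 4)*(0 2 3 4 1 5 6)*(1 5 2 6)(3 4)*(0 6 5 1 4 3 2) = (0 5)(1 6 3)(2 4)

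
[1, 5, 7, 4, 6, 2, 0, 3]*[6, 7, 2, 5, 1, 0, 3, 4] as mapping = [0→7, 1→0, 2→4, 3→1, 4→3, 5→2, 6→6, 7→5] 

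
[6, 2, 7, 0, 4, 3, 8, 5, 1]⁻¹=[3, 8, 1, 5, 4, 7, 0, 2, 6]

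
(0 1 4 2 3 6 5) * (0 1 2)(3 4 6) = (0 2 4)(1 6 5)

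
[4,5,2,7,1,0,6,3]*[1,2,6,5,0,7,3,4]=[0,7,6,4,2,1,3,5]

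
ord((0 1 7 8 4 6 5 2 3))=9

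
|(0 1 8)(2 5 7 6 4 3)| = 6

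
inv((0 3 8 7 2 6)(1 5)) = (0 6 2 7 8 3)(1 5)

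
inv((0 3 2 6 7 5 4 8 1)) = (0 1 8 4 5 7 6 2 3)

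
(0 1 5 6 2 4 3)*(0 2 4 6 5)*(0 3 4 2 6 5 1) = (1 3 6 2 5)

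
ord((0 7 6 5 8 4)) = 6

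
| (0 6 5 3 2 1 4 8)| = 8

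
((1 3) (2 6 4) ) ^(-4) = (2 4 6) 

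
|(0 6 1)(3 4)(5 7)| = 6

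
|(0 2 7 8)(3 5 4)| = 12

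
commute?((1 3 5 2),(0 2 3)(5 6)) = no:(1 3 5 2) * (0 2 3)(5 6) = (0 2 1)(3 6 5),(0 2 3)(5 6) * (1 3 5 2) = (0 1 3)(2 5 6)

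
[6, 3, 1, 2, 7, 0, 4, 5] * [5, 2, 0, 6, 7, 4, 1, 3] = [1, 6, 2, 0, 3, 5, 7, 4]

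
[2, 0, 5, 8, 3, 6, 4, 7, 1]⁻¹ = [1, 8, 0, 4, 6, 2, 5, 7, 3]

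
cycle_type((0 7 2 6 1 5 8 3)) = 8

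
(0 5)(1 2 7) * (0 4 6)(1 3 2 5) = (0 1 5 4 6)(2 7 3)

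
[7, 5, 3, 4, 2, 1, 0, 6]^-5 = [7, 5, 3, 4, 2, 1, 0, 6]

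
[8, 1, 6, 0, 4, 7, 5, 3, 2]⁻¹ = [3, 1, 8, 7, 4, 6, 2, 5, 0]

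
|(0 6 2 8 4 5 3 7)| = 8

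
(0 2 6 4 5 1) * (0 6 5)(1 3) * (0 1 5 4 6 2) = (1 2 4)(3 5)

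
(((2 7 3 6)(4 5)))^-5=(2 6 3 7)(4 5)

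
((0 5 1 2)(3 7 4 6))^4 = ()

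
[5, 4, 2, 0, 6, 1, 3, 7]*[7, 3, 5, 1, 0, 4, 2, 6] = [4, 0, 5, 7, 2, 3, 1, 6]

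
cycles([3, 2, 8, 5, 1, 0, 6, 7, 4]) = (0 3 5)(1 2 8 4)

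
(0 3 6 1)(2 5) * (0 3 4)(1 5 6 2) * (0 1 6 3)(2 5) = (0 4 1)(2 3 5 6)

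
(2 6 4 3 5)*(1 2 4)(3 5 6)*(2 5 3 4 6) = (1 5 6)(2 4 3)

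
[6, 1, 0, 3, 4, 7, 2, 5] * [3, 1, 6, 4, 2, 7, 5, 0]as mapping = [0→5, 1→1, 2→3, 3→4, 4→2, 5→0, 6→6, 7→7]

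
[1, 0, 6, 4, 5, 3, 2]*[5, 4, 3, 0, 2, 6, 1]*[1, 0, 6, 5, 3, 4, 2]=[3, 4, 0, 6, 2, 1, 5]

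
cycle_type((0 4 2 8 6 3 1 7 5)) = 9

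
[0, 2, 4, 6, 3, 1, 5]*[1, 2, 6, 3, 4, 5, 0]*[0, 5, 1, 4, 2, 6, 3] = [5, 3, 2, 0, 4, 1, 6]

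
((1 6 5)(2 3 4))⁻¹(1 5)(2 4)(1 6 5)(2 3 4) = (1 6)(2 3)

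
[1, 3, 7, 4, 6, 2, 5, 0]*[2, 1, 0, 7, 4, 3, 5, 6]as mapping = [0→1, 1→7, 2→6, 3→4, 4→5, 5→0, 6→3, 7→2]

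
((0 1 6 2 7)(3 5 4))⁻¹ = (0 7 2 6 1)(3 4 5)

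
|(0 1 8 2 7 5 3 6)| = 8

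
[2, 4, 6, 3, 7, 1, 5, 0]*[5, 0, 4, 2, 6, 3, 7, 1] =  [4, 6, 7, 2, 1, 0, 3, 5]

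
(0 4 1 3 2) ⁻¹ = (0 2 3 1 4) 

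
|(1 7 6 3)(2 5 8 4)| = 4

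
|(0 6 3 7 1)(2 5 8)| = 15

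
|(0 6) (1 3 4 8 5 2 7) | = 14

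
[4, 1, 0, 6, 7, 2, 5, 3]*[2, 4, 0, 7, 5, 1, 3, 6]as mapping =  [0→5, 1→4, 2→2, 3→3, 4→6, 5→0, 6→1, 7→7]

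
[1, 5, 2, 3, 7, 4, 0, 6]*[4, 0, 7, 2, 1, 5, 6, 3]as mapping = [0→0, 1→5, 2→7, 3→2, 4→3, 5→1, 6→4, 7→6]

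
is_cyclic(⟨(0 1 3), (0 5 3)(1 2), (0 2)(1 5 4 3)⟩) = no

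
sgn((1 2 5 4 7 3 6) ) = 1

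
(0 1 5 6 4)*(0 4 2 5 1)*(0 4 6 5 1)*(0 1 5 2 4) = (2 5) (4 6) 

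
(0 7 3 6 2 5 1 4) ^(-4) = (0 2) (1 3) (4 6) (5 7) 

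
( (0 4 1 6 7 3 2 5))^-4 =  (0 7)(1 2)(3 4)(5 6)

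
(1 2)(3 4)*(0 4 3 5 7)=(0 4 5 7)(1 2)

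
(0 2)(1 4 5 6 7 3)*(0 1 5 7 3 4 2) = (1 2)(3 5 6)(4 7)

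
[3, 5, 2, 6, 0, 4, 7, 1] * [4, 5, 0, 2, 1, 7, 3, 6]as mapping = [0→2, 1→7, 2→0, 3→3, 4→4, 5→1, 6→6, 7→5]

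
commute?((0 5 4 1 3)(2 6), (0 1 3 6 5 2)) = no:(0 5 4 1 3)(2 6) * (0 1 3 6 5 2) = (0 2 5 4 3 1 6), (0 1 3 6 5 2) * (0 5 4 1 3)(2 6) = (0 3 2 5 6 4 1)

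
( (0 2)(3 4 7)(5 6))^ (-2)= (3 4 7)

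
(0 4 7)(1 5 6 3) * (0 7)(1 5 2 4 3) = (0 3 5 6 1 2 4)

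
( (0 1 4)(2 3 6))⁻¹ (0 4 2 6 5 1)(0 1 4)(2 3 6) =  (0 3 2 5 4 1)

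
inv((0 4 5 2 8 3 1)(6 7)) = (0 1 3 8 2 5 4)(6 7)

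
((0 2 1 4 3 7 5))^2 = (0 1 3 5 2 4 7)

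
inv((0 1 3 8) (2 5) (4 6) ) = (0 8 3 1) (2 5) (4 6) 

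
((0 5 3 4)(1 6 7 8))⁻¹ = (0 4 3 5)(1 8 7 6)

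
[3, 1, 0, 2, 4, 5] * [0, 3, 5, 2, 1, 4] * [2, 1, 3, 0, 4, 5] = [3, 0, 2, 5, 1, 4]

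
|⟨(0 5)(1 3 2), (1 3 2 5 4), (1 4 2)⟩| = 720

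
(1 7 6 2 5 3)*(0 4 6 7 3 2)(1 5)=(0 4 6)(1 3 5 2)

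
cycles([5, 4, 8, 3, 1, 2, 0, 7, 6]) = (0 5 2 8 6)(1 4)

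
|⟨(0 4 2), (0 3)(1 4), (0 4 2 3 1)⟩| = 60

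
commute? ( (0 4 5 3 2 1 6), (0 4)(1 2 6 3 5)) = no: (0 4 5 3 2 1 6)*(0 4)(1 2 6 3 5) = (1 3 6 4), (0 4)(1 2 6 3 5)*(0 4 5 3 2 1 6) = (0 5 6 2)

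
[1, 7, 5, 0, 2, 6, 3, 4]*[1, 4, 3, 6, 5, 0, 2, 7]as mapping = [0→4, 1→7, 2→0, 3→1, 4→3, 5→2, 6→6, 7→5]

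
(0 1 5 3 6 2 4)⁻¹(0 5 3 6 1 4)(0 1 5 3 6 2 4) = (0 1 3 6 2 5)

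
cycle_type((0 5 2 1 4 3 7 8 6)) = 9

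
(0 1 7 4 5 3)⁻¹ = (0 3 5 4 7 1)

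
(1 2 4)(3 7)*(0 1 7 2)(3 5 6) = (0 1)(2 4 7 5 6 3)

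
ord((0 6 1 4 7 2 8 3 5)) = 9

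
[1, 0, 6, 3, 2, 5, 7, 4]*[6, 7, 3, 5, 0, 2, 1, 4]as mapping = [0→7, 1→6, 2→1, 3→5, 4→3, 5→2, 6→4, 7→0]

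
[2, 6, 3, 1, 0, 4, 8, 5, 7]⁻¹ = [4, 3, 0, 2, 5, 7, 1, 8, 6]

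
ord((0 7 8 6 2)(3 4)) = 10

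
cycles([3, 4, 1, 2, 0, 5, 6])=(0 3 2 1 4) 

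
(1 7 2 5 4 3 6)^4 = (1 4 7 3 2 6 5)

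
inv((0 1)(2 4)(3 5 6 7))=(0 1)(2 4)(3 7 6 5)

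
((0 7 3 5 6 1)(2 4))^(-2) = (0 6 3)(1 5 7)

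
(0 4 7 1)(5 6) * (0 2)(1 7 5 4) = (0 1 2)(4 5 6)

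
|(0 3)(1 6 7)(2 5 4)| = 6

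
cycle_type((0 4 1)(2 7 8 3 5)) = 3.5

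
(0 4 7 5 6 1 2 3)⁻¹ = (0 3 2 1 6 5 7 4)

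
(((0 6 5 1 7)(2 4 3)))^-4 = (0 6 5 1 7)(2 3 4)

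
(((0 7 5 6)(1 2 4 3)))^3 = (0 6 5 7)(1 3 4 2)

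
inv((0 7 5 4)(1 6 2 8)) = (0 4 5 7)(1 8 2 6)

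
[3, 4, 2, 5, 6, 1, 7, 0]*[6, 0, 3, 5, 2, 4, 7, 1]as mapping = [0→5, 1→2, 2→3, 3→4, 4→7, 5→0, 6→1, 7→6]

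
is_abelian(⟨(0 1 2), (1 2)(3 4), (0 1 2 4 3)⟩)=no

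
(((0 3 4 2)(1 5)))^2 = (0 4)(2 3)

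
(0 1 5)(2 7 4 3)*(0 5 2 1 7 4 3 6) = (0 7 3 1 2 4 6)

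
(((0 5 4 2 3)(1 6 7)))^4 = (0 3 2 4 5)(1 6 7)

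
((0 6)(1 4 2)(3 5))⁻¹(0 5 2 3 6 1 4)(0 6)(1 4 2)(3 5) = (0 4 2 6 3 1 5)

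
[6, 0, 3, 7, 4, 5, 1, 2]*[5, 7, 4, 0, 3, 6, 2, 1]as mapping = [0→2, 1→5, 2→0, 3→1, 4→3, 5→6, 6→7, 7→4]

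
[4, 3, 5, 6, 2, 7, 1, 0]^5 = [0, 6, 2, 1, 4, 5, 3, 7]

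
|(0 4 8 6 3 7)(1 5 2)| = 6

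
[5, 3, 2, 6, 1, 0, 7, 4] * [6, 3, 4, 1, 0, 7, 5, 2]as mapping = [0→7, 1→1, 2→4, 3→5, 4→3, 5→6, 6→2, 7→0]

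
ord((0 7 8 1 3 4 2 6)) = 8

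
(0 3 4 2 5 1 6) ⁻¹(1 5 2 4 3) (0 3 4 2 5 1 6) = (1 5 2 4 6) 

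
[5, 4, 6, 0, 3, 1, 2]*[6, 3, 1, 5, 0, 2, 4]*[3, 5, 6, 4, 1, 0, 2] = [6, 3, 1, 2, 0, 4, 5]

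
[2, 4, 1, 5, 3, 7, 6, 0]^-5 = [1, 3, 4, 7, 5, 0, 6, 2]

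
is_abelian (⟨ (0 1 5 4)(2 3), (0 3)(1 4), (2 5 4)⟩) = no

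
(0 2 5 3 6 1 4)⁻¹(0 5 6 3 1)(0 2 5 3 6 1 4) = (1 6 4 2 3)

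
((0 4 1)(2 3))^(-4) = (0 1 4)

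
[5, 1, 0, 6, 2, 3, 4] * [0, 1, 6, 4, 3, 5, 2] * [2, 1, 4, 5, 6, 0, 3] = [0, 1, 2, 4, 3, 6, 5]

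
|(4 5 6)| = 3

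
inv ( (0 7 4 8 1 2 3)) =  (0 3 2 1 8 4 7)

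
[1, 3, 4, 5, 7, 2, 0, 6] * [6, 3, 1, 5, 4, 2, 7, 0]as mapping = [0→3, 1→5, 2→4, 3→2, 4→0, 5→1, 6→6, 7→7]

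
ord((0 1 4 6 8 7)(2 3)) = 6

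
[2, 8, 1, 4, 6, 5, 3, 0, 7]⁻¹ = [7, 2, 0, 6, 3, 5, 4, 8, 1]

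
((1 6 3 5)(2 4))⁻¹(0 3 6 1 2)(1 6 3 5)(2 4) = (0 5 3 6 4)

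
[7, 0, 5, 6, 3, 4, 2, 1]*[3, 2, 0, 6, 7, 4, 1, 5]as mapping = [0→5, 1→3, 2→4, 3→1, 4→6, 5→7, 6→0, 7→2]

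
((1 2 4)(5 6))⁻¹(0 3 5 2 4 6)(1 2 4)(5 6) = (0 3 6 4 1 5)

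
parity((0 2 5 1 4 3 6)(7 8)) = odd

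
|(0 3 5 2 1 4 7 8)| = 8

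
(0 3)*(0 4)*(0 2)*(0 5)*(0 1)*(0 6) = (0 3 4 2 5 1 6)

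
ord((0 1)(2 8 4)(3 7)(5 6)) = 6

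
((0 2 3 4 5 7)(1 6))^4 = (0 5 3)(2 7 4)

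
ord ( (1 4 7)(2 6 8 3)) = 12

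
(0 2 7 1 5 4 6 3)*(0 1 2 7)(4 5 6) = (0 7 2)(1 6 3)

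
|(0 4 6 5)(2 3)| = 4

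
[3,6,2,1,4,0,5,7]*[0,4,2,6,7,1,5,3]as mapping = [0→6,1→5,2→2,3→4,4→7,5→0,6→1,7→3]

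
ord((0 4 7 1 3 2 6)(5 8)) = 14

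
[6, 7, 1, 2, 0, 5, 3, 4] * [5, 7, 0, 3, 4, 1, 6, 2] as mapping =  [0→6, 1→2, 2→7, 3→0, 4→5, 5→1, 6→3, 7→4] 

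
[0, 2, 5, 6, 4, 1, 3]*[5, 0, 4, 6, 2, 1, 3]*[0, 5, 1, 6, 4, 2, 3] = [2, 4, 5, 6, 1, 0, 3]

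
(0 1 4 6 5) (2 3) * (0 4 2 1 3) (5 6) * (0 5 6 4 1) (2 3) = (0 2 5 1 3) (4 6) 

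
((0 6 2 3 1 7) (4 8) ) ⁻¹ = (0 7 1 3 2 6) (4 8) 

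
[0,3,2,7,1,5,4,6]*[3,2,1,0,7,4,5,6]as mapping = [0→3,1→0,2→1,3→6,4→2,5→4,6→7,7→5]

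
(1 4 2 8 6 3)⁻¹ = (1 3 6 8 2 4)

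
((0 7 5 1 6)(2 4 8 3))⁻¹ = (0 6 1 5 7)(2 3 8 4)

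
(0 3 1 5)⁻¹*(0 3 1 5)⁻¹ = (0 1)(3 5)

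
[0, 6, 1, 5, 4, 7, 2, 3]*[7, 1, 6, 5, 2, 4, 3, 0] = [7, 3, 1, 4, 2, 0, 6, 5]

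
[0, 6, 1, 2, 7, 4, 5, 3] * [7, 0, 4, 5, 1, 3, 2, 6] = [7, 2, 0, 4, 6, 1, 3, 5]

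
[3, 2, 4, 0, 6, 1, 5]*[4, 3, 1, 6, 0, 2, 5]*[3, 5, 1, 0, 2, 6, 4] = [4, 5, 3, 2, 6, 0, 1]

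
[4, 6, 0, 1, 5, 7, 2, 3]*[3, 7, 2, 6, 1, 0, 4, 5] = [1, 4, 3, 7, 0, 5, 2, 6]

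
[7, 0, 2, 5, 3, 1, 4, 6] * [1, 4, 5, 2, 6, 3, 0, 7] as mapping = [0→7, 1→1, 2→5, 3→3, 4→2, 5→4, 6→6, 7→0] 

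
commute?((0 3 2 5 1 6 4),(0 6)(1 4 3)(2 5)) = no:(0 3 2 5 1 6 4)*(0 6)(1 4 3)(2 5) = (0 1)(3 5 4 6),(0 6)(1 4 3)(2 5)*(0 3 2 5 1 6 4) = (0 4 2 1)(3 6)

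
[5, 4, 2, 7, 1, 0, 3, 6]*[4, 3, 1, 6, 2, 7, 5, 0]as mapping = [0→7, 1→2, 2→1, 3→0, 4→3, 5→4, 6→6, 7→5]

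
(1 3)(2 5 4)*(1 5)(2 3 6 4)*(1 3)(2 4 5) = (1 6 5 4)(2 3)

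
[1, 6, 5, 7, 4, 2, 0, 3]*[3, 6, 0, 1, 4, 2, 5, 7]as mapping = [0→6, 1→5, 2→2, 3→7, 4→4, 5→0, 6→3, 7→1]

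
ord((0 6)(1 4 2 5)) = 4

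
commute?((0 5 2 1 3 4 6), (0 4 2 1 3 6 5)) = no:(0 5 2 1 3 4 6)*(0 4 2 1 3 6 5) = (1 6 4 5)(2 3), (0 4 2 1 3 6 5)*(0 5 2 1 3 4 6) = (0 6 2 3)(1 4)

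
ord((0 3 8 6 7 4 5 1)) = 8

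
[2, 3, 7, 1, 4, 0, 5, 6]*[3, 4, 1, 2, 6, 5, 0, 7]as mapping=[0→1, 1→2, 2→7, 3→4, 4→6, 5→3, 6→5, 7→0]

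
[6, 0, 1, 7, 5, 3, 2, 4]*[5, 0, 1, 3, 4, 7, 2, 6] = [2, 5, 0, 6, 7, 3, 1, 4]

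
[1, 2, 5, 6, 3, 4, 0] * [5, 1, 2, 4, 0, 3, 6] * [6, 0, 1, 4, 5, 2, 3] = [0, 1, 4, 3, 5, 6, 2]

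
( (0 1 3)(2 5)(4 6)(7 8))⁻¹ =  (0 3 1)(2 5)(4 6)(7 8)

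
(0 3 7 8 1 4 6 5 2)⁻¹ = (0 2 5 6 4 1 8 7 3)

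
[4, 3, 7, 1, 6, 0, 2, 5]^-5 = [4, 3, 7, 1, 6, 0, 2, 5]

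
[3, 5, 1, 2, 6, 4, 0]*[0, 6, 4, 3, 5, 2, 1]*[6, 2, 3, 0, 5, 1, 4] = [0, 3, 4, 5, 2, 1, 6]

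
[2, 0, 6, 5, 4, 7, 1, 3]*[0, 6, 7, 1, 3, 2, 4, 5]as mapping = [0→7, 1→0, 2→4, 3→2, 4→3, 5→5, 6→6, 7→1]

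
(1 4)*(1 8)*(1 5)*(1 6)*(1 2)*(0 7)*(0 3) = (0 7 3)(1 4 8 5 6 2)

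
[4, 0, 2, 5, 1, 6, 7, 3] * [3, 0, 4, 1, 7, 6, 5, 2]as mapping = [0→7, 1→3, 2→4, 3→6, 4→0, 5→5, 6→2, 7→1]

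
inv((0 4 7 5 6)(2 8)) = (0 6 5 7 4)(2 8)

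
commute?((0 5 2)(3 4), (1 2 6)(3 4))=no:(0 5 2)(3 4) * (1 2 6)(3 4)=(0 5 6 1 2), (1 2 6)(3 4) * (0 5 2)(3 4)=(0 5 2 6 1)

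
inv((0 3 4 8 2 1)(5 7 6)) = (0 1 2 8 4 3)(5 6 7)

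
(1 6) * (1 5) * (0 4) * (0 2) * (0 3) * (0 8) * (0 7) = (0 4 2 3 8 7)(1 6 5)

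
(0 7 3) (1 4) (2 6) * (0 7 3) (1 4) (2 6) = (0 3 7) 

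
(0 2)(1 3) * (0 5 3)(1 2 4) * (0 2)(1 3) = (0 4 3)(1 2 5)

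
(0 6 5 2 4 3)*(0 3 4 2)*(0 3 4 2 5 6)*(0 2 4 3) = (0 2 5)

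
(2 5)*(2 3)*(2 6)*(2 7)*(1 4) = (1 4)(2 5 3 6 7)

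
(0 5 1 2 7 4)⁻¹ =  (0 4 7 2 1 5)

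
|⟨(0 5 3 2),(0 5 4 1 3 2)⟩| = 720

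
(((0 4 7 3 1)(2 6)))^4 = (0 1 3 7 4)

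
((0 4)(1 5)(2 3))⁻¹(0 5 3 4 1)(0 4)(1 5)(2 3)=(0 5 4 1 2)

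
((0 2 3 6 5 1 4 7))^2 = (0 3 5 4)(1 7 2 6)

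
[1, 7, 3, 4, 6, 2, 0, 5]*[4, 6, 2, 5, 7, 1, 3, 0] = [6, 0, 5, 7, 3, 2, 4, 1]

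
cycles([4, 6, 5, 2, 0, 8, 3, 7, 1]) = (0 4)(1 6 3 2 5 8)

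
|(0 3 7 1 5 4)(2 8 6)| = 6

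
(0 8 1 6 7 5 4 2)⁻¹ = (0 2 4 5 7 6 1 8)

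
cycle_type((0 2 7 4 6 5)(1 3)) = 2.6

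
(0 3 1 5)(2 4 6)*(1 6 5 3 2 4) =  (0 2 1 3 6 4 5)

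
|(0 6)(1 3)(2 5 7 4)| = 4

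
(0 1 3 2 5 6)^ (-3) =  (0 2)(1 5)(3 6)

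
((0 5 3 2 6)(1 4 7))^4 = (0 6 2 3 5)(1 4 7)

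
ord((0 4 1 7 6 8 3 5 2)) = 9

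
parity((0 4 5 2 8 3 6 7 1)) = even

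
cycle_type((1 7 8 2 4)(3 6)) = 2.5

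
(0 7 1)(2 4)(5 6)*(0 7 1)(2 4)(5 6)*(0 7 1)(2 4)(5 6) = (2 4)(5 6)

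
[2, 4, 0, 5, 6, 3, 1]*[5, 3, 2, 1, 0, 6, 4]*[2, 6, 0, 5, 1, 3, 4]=[0, 2, 3, 4, 1, 6, 5] 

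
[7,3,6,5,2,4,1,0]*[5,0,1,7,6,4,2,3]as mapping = [0→3,1→7,2→2,3→4,4→1,5→6,6→0,7→5]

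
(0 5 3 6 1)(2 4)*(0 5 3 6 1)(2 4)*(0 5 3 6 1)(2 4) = (0 6 5 1 3)(2 4)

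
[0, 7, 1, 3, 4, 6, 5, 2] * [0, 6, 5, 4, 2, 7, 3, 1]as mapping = [0→0, 1→1, 2→6, 3→4, 4→2, 5→3, 6→7, 7→5]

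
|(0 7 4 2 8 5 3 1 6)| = 9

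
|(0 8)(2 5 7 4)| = 4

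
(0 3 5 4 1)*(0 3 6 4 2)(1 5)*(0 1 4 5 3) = (0 6 5 2 1)(3 4)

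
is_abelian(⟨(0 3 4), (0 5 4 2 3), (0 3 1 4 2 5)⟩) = no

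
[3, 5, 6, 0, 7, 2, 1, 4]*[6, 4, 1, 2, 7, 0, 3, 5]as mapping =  [0→2, 1→0, 2→3, 3→6, 4→5, 5→1, 6→4, 7→7]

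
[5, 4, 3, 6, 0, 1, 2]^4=[0, 1, 3, 6, 4, 5, 2]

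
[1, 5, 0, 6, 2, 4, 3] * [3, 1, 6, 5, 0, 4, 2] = [1, 4, 3, 2, 6, 0, 5]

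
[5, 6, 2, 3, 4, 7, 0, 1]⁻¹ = [6, 7, 2, 3, 4, 0, 1, 5]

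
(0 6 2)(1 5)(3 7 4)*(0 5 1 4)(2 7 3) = (0 6 7)(2 5 4)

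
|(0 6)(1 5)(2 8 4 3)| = 4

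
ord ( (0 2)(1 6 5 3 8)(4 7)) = 10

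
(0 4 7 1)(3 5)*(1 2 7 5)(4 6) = (0 6 4 5 3 1)(2 7)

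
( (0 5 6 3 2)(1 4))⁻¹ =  (0 2 3 6 5)(1 4)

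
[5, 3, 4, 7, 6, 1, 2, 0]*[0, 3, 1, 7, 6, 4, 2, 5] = [4, 7, 6, 5, 2, 3, 1, 0]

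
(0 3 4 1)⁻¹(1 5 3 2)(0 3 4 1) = (0 5 4 2)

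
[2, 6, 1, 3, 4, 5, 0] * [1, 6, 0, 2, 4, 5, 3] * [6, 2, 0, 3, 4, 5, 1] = [6, 3, 1, 0, 4, 5, 2]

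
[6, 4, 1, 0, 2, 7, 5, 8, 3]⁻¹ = [3, 2, 4, 8, 1, 6, 0, 5, 7]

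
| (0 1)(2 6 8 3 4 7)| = 6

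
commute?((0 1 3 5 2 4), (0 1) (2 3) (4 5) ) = no:(0 1 3 5 2 4)*(0 1) (2 3) (4 5) = (1 2 5 3 4), (0 1) (2 3) (4 5)*(0 1 3 5 2 4) = (0 3 4 2 5) 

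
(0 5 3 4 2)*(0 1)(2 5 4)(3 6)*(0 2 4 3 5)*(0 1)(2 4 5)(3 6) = (0 6 2)(1 4)(3 5)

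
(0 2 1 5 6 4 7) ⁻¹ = (0 7 4 6 5 1 2) 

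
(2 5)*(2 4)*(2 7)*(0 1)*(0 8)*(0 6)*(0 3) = (0 1 8 6 3)(2 5 4 7)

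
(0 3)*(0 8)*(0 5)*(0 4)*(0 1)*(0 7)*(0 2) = (0 3 8 5 4 1 7 2)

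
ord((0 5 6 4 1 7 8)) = 7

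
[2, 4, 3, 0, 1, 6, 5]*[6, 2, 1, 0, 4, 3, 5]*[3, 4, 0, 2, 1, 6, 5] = [4, 1, 3, 5, 0, 6, 2]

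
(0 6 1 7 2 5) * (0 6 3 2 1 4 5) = (0 3 2)(1 7)(4 5 6)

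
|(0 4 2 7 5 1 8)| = 7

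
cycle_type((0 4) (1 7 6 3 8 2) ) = 2.6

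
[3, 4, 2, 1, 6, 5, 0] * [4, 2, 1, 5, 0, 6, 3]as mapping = [0→5, 1→0, 2→1, 3→2, 4→3, 5→6, 6→4]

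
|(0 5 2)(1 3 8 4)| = 12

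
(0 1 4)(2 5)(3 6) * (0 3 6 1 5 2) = (0 5)(1 4 3)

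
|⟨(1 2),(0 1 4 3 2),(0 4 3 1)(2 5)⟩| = 720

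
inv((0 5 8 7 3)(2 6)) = (0 3 7 8 5)(2 6)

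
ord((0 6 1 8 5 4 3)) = 7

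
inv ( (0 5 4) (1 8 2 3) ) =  (0 4 5) (1 3 2 8) 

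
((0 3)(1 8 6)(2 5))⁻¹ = (0 3)(1 6 8)(2 5)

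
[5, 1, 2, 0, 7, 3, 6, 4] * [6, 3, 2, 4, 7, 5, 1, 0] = [5, 3, 2, 6, 0, 4, 1, 7]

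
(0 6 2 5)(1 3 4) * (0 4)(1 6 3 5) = (0 3)(1 5 4 6 2)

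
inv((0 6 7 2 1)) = (0 1 2 7 6)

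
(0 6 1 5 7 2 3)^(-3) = (0 7 6 2 1 3 5)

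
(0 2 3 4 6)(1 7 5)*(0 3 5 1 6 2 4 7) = (0 4 2 5 6 3 7 1)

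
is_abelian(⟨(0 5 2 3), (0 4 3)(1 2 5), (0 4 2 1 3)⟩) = no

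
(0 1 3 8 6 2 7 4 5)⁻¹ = (0 5 4 7 2 6 8 3 1)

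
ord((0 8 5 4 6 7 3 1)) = 8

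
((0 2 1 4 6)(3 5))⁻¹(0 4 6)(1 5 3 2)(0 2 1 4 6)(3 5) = (0 2 6)(1 4 3 5)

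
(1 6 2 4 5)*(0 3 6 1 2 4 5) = (0 3 6 4)(2 5)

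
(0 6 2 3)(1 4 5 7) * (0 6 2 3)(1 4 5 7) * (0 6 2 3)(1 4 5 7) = (0 3 2 6)(1 7 5 4)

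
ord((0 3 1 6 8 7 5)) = 7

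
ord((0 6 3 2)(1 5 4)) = 12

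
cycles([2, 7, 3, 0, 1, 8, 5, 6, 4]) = (0 2 3)(1 7 6 5 8 4)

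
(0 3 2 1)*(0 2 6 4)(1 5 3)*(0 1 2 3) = (0 2 5)(1 3 6 4)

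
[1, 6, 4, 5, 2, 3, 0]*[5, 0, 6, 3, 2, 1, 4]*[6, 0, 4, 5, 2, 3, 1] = [6, 2, 4, 0, 1, 5, 3]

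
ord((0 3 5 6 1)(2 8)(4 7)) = 10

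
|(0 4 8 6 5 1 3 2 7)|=9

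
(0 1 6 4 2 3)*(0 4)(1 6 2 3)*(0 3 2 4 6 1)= (0 1 4 2)(3 6)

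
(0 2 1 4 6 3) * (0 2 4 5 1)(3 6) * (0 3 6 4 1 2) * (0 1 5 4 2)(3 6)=(0 5)(1 4 3)(2 6)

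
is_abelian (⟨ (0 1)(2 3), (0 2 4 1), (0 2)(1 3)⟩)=no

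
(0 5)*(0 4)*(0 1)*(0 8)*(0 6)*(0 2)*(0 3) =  (0 5 4 1 8 6 2 3)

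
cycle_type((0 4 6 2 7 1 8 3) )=8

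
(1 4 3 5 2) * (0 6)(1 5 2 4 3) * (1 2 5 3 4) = (0 6)(1 4 2 3 5)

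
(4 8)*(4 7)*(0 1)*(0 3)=(0 1 3)(4 8 7)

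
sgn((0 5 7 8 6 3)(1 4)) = 1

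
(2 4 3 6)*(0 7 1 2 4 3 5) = (0 7 1 2 3 6 4 5)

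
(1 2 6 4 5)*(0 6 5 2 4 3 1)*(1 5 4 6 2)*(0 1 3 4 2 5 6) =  (0 5 1)(3 6 4)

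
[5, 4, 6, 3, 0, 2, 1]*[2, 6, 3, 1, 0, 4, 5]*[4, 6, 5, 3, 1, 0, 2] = [1, 4, 0, 6, 5, 3, 2]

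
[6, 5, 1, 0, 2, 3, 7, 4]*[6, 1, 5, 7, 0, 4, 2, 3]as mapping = [0→2, 1→4, 2→1, 3→6, 4→5, 5→7, 6→3, 7→0]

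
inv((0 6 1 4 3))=(0 3 4 1 6)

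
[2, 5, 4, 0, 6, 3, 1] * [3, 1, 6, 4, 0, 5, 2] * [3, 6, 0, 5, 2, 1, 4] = [4, 1, 3, 5, 0, 2, 6]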